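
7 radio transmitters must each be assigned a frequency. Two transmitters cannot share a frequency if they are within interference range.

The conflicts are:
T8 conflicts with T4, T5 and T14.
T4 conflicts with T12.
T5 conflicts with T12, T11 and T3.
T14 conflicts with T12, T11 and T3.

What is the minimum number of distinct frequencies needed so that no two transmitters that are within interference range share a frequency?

2

T8 and T14 conflict, so at least 2 frequencies are needed.
2 frequencies suffice: T8=2, T4=1, T5=1, T14=1, T12=2, T11=2, T3=2. Every pair that conflicts lands in different frequencies.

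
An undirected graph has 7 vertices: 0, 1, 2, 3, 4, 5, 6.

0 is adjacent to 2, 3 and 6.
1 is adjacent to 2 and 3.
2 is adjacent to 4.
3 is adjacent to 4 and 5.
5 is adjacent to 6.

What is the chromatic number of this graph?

2

0 and 2 are adjacent, so at least 2 colors are needed.
A valid assignment using 2 colors: 0=b, 1=b, 2=a, 3=a, 4=b, 5=b, 6=a. Every edge joins two different colors.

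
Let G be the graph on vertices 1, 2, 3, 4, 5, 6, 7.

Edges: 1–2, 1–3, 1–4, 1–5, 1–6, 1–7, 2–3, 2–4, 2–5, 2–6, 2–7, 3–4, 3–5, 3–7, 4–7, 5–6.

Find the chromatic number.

1, 2, 3, 4, 7 are mutually adjacent (a clique of size 5), so at least 5 colors are needed.
5 colors suffice: color red → {1}; color blue → {2}; color green → {3, 6}; color yellow → {5, 7}; color purple → {4}. No two adjacent vertices share a color.

5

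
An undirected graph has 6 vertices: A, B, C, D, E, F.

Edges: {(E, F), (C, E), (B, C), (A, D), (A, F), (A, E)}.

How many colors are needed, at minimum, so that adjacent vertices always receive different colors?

3

A, E, F form a triangle, so at least 3 colors are needed.
3 colors suffice: color red → {B, D, E}; color blue → {A, C}; color green → {F}. Every edge joins two different colors.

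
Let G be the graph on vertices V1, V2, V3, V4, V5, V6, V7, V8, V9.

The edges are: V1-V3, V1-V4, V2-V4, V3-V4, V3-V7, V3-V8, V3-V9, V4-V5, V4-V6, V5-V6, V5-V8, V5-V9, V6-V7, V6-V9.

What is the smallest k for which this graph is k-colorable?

V5, V6, V9 are mutually adjacent, so at least 3 colors are needed.
3 colors suffice: color 1 → {V2, V3, V6}; color 2 → {V4, V7, V8, V9}; color 3 → {V1, V5}. No two adjacent vertices share a color.

3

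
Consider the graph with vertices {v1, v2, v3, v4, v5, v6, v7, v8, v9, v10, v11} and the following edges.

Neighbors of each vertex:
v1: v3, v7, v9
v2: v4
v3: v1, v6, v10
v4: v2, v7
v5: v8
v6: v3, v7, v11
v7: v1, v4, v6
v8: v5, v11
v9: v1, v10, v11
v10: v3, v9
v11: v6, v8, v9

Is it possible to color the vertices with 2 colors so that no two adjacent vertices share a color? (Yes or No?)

No

The cycle v1-v9-v11-v6-v3-v1 has odd length 5, so it cannot be 2-colored; at least 3 colors are needed.
So 2 colors are not enough.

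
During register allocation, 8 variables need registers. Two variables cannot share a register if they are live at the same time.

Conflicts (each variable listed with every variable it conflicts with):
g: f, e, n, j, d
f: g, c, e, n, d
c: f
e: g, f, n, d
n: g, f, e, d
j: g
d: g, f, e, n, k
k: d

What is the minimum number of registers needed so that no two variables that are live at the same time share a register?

5

g, f, e, n, d are mutually in conflict, so at least 5 registers are needed.
5 registers suffice: register 1 → {f, j, k}; register 2 → {g, c}; register 3 → {d}; register 4 → {n}; register 5 → {e}. Every pair that conflicts lands in different registers.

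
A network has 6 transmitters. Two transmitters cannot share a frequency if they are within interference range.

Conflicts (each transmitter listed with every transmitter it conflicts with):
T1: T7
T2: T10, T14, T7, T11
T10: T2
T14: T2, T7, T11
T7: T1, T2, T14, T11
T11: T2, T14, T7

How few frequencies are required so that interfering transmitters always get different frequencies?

T2, T14, T7, T11 all conflict with each other, so at least 4 frequencies are needed.
4 frequencies suffice: frequency 1 → {T1, T2}; frequency 2 → {T10, T7}; frequency 3 → {T11}; frequency 4 → {T14}. Every pair that conflicts lands in different frequencies.

4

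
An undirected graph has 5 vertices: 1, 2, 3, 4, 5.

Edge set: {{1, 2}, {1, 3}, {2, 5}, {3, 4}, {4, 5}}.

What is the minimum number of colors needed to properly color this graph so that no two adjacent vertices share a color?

3

The cycle 5-4-3-1-2-5 has odd length 5, so it cannot be 2-colored; at least 3 colors are needed.
3 colors suffice: color red → {2, 3}; color blue → {1, 4}; color green → {5}. Each edge has distinct colors on its endpoints.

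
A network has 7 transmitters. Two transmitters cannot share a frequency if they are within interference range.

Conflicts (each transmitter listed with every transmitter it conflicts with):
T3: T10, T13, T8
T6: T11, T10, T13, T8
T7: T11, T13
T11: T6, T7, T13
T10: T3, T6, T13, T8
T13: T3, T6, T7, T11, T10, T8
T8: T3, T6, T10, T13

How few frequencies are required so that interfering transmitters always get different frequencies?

4

T6, T10, T13, T8 pairwise conflict, so at least 4 frequencies are needed.
4 frequencies suffice: frequency 1 → {T13}; frequency 2 → {T3, T6, T7}; frequency 3 → {T11, T10}; frequency 4 → {T8}. Each listed conflict is separated.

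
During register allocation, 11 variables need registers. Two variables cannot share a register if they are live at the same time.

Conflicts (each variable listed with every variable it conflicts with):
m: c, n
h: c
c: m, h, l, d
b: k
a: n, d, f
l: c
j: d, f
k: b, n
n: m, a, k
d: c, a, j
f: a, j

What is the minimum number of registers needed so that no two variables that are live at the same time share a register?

The cycle d-a-n-m-c-d has odd length 5, so it cannot be 2-colored; at least 3 registers are needed.
A valid assignment using 3 registers: m=2, h=2, c=1, b=1, a=2, l=2, j=2, k=2, n=1, d=3, f=1. Every pair that conflicts lands in different registers.

3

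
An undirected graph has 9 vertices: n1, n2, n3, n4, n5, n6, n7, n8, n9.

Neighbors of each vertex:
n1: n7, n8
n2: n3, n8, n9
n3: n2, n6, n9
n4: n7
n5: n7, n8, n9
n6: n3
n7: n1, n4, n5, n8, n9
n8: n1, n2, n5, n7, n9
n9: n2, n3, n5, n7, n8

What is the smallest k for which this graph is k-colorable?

4

n5, n7, n8, n9 are mutually adjacent (a clique of size 4), so at least 4 colors are needed.
4 colors suffice: color red → {n1, n4, n6, n9}; color blue → {n3, n8}; color green → {n2, n7}; color yellow → {n5}. Every edge joins two different colors.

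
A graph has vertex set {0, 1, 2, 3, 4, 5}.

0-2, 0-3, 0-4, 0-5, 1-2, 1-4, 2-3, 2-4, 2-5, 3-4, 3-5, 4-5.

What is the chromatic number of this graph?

5

0, 2, 3, 4, 5 are mutually adjacent (a clique of size 5), so at least 5 colors are needed.
5 colors suffice: 0=yellow, 1=green, 2=red, 3=green, 4=blue, 5=purple. Each edge has distinct colors on its endpoints.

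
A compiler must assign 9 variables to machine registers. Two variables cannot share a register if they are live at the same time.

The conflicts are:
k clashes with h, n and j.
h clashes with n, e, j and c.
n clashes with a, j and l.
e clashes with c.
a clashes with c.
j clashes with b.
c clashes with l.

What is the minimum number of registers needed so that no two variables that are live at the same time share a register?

k, h, n, j pairwise conflict, so at least 4 registers are needed.
4 registers suffice: register 1 → {h, a, l, b}; register 2 → {n, c}; register 3 → {e, j}; register 4 → {k}. No two conflicting variables share a register.

4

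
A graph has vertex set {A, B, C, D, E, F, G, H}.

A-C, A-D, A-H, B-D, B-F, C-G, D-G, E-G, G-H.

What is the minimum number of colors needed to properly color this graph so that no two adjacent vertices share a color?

2

A and C are adjacent, so at least 2 colors are needed.
A valid assignment using 2 colors: A=1, B=1, C=2, D=2, E=2, F=2, G=1, H=2. No two adjacent vertices share a color.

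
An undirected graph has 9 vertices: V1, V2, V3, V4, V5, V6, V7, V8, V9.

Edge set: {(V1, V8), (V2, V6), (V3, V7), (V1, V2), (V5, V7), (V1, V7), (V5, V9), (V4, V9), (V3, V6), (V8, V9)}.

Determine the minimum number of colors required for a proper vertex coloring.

3

The cycle V6-V2-V1-V7-V3-V6 has odd length 5, so it cannot be 2-colored; at least 3 colors are needed.
One proper 3-coloring: V1=1, V2=2, V3=3, V4=2, V5=3, V6=1, V7=2, V8=2, V9=1. Every edge joins two different colors.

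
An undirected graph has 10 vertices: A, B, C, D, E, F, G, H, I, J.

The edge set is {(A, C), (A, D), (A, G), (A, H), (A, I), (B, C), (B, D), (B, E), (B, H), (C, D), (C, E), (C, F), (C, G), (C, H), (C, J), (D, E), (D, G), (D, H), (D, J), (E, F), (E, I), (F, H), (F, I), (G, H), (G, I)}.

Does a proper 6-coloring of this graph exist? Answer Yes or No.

Yes

The chromatic number is 5. A, C, D, G, H are pairwise adjacent (a clique of size 5), so at least 5 colors are needed.
A valid assignment using 5 colors: A=4, B=4, C=1, D=2, E=3, F=2, G=5, H=3, I=1, J=3.
Since 6 ≥ 5, a proper 6-coloring certainly exists.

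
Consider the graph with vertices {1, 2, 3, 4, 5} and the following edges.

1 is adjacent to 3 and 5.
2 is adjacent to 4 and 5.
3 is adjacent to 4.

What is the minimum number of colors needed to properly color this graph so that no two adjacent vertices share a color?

3

The cycle 5-1-3-4-2-5 has odd length 5, so it cannot be 2-colored; at least 3 colors are needed.
One proper 3-coloring: 1=blue, 2=green, 3=red, 4=blue, 5=red. Each edge has distinct colors on its endpoints.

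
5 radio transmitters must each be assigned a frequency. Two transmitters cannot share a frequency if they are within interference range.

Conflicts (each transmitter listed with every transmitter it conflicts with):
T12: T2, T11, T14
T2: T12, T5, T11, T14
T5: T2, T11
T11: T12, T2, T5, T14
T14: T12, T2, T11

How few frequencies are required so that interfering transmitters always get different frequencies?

T12, T2, T11, T14 all conflict with each other, so at least 4 frequencies are needed.
4 frequencies suffice: frequency 1 → {T2}; frequency 2 → {T11}; frequency 3 → {T5, T14}; frequency 4 → {T12}. Each listed conflict is separated.

4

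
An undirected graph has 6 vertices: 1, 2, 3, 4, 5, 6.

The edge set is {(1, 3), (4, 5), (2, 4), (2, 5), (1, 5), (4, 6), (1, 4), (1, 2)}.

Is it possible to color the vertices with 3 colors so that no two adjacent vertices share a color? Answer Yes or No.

No

1, 2, 4, 5 are pairwise adjacent (a clique of size 4), so at least 4 colors are needed.
So 3 colors are not enough.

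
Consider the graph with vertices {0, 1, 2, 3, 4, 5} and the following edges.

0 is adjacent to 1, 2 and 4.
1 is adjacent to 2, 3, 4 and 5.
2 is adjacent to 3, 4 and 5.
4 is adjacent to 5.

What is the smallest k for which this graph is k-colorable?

4

1, 2, 4, 5 are mutually adjacent (a clique of size 4), so at least 4 colors are needed.
A valid assignment using 4 colors: 0=yellow, 1=red, 2=blue, 3=green, 4=green, 5=yellow. Each edge has distinct colors on its endpoints.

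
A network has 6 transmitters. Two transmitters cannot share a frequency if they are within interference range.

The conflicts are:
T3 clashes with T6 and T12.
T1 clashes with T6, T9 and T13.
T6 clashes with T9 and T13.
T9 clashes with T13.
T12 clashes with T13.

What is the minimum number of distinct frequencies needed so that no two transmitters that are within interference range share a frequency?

T1, T6, T9, T13 pairwise conflict, so at least 4 frequencies are needed.
A valid assignment using 4 frequencies: T3=2, T1=3, T6=1, T9=4, T12=1, T13=2. Each listed conflict is separated.

4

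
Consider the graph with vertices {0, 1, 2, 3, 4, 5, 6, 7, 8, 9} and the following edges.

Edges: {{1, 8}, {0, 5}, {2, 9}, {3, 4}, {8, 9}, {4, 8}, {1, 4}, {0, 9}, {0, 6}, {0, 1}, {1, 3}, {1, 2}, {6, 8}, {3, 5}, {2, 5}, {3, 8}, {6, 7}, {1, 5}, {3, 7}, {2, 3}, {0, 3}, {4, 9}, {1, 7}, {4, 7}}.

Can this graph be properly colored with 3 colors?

No

1, 3, 4, 7 are mutually adjacent (a clique of size 4), so at least 4 colors are needed.
So 3 colors are not enough.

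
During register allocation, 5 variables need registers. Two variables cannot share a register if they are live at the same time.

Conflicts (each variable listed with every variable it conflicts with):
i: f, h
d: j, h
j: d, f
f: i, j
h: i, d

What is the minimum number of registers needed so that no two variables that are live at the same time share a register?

The cycle f-i-h-d-j-f has odd length 5, so it cannot be 2-colored; at least 3 registers are needed.
Using 3 registers: i=2, d=2, j=3, f=1, h=1. No two conflicting variables share a register.

3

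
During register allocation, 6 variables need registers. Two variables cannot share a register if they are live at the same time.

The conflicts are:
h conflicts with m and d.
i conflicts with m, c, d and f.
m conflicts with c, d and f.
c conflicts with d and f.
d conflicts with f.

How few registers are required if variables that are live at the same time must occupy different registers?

i, m, c, d, f all conflict with each other, so at least 5 registers are needed.
Using 5 registers: h=3, i=3, m=2, c=5, d=1, f=4. No two conflicting variables share a register.

5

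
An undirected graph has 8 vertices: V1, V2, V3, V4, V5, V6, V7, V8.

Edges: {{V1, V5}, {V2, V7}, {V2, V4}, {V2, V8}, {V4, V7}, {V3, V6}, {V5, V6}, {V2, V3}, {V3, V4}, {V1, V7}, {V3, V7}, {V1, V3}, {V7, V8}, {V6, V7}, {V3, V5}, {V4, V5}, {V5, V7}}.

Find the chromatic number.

4

V2, V3, V4, V7 are mutually adjacent (a clique of size 4), so at least 4 colors are needed.
4 colors suffice: V1=4, V2=3, V3=2, V4=4, V5=3, V6=4, V7=1, V8=2. Each edge has distinct colors on its endpoints.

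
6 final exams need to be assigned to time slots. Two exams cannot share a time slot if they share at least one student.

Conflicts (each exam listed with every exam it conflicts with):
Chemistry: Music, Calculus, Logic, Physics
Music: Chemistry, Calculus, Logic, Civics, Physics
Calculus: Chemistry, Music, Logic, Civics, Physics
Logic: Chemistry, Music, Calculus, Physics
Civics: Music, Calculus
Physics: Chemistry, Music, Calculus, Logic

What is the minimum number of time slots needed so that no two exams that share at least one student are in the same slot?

Chemistry, Music, Calculus, Logic, Physics pairwise conflict, so at least 5 time slots are needed.
5 time slots suffice: time slot 1 → {Calculus}; time slot 2 → {Music}; time slot 3 → {Civics, Physics}; time slot 4 → {Logic}; time slot 5 → {Chemistry}. Every pair that conflicts lands in different time slots.

5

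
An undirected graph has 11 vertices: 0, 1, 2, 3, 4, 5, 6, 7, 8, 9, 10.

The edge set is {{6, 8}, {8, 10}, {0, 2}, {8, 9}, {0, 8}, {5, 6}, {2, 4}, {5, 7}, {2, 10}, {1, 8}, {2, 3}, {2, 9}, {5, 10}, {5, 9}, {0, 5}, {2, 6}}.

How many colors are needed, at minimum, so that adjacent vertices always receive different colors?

0 and 8 are adjacent, so at least 2 colors are needed.
2 colors suffice: color red → {2, 5, 8}; color blue → {0, 1, 3, 4, 6, 7, 9, 10}. Each edge has distinct colors on its endpoints.

2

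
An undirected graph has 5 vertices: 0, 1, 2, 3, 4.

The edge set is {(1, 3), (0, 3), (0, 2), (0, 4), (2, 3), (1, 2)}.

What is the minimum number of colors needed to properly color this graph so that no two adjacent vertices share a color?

0, 2, 3 are pairwise adjacent, so at least 3 colors are needed.
3 colors suffice: color red → {3, 4}; color blue → {0, 1}; color green → {2}. Each edge has distinct colors on its endpoints.

3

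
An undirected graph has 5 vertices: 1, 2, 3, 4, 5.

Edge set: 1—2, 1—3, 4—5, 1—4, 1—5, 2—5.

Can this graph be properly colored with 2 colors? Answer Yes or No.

No

1, 2, 5 are mutually adjacent, so at least 3 colors are needed.
So 2 colors are not enough.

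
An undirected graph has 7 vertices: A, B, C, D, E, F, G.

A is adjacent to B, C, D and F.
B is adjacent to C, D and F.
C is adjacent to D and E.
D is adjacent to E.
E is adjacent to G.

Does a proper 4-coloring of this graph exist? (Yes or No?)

Yes

The chromatic number is 4. A, B, C, D are pairwise adjacent (a clique of size 4), so at least 4 colors are needed.
4 colors suffice: color 1 → {D, F, G}; color 2 → {B, E}; color 3 → {A}; color 4 → {C}.
That is already a proper 4-coloring.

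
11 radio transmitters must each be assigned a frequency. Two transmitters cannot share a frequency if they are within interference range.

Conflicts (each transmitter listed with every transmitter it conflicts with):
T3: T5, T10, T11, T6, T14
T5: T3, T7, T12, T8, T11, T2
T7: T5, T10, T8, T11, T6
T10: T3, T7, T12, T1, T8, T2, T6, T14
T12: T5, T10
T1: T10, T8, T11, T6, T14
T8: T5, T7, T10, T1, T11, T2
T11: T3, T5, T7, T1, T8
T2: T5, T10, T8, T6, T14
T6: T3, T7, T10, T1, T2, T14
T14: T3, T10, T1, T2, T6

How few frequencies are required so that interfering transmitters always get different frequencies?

4

T5, T7, T8, T11 pairwise conflict, so at least 4 frequencies are needed.
4 frequencies suffice: frequency 1 → {T5, T10}; frequency 2 → {T12, T8, T6}; frequency 3 → {T3, T7, T1, T2}; frequency 4 → {T11, T14}. Every pair that conflicts lands in different frequencies.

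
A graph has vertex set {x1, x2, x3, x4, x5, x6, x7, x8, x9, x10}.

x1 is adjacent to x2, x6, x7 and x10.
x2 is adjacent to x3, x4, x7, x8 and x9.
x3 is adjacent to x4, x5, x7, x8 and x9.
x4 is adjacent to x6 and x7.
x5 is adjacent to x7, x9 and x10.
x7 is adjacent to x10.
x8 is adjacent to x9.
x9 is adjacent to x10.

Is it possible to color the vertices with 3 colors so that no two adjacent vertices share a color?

x2, x3, x8, x9 are pairwise adjacent (a clique of size 4), so at least 4 colors are needed.
So 3 colors are not enough.

No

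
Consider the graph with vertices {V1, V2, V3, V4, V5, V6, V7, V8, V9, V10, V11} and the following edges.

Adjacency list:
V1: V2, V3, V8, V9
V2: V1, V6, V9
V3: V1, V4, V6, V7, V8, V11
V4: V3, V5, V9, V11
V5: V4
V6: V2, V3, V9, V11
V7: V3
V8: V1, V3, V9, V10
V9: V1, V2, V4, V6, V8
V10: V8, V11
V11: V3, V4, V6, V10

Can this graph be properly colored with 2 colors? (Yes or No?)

V3, V6, V11 are pairwise adjacent, so at least 3 colors are needed.
So 2 colors are not enough.

No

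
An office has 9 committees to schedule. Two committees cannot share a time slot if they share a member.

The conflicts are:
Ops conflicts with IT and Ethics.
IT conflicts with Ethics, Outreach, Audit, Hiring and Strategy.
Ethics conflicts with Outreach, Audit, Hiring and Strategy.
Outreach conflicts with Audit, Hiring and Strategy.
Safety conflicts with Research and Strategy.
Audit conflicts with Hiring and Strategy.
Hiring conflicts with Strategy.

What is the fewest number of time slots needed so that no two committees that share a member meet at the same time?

6

IT, Ethics, Outreach, Audit, Hiring, Strategy pairwise conflict, so at least 6 time slots are needed.
Using 6 time slots: Ops=1, IT=3, Ethics=2, Outreach=6, Safety=2, Research=1, Audit=4, Hiring=5, Strategy=1. No two conflicting committees share a time slot.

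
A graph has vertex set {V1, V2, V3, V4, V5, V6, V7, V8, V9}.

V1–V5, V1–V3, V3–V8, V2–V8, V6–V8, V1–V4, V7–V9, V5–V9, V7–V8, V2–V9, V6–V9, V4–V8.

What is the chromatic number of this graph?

V1 and V5 are adjacent, so at least 2 colors are needed.
2 colors suffice: color 1 → {V1, V8, V9}; color 2 → {V2, V3, V4, V5, V6, V7}. Each edge has distinct colors on its endpoints.

2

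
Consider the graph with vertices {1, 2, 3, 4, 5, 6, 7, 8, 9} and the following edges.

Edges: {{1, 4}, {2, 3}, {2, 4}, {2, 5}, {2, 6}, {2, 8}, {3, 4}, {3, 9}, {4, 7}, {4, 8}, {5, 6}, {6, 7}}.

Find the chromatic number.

2, 3, 4 form a triangle, so at least 3 colors are needed.
3 colors suffice: color red → {1, 2, 7, 9}; color blue → {4, 6}; color green → {3, 5, 8}. Each edge has distinct colors on its endpoints.

3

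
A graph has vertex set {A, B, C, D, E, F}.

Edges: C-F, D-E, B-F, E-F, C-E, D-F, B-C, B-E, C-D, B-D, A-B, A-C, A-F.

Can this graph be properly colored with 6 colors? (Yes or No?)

The chromatic number is 5. B, C, D, E, F are pairwise adjacent (a clique of size 5), so at least 5 colors are needed.
One proper 5-coloring: A=yellow, B=blue, C=red, D=yellow, E=purple, F=green.
Since 6 ≥ 5, a proper 6-coloring certainly exists.

Yes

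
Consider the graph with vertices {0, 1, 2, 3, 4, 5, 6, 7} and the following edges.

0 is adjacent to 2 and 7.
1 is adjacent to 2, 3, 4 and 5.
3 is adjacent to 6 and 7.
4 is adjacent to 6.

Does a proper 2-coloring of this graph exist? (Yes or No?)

No

The cycle 0-2-1-3-7-0 has odd length 5, so it cannot be 2-colored; at least 3 colors are needed.
So 2 colors are not enough.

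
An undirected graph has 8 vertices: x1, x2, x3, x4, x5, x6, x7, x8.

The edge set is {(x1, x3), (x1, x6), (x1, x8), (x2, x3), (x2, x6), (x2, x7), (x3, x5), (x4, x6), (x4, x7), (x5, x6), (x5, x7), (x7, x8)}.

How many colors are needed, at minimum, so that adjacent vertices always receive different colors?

The cycle x7-x5-x3-x1-x8-x7 has odd length 5, so it cannot be 2-colored; at least 3 colors are needed.
3 colors suffice: color 1 → {x3, x6, x7}; color 2 → {x1, x2, x4, x5}; color 3 → {x8}. Every edge joins two different colors.

3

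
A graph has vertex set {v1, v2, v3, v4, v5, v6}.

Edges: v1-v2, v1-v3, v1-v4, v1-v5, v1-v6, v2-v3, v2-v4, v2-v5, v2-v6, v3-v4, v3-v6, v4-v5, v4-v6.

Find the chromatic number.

v1, v2, v3, v4, v6 are mutually adjacent (a clique of size 5), so at least 5 colors are needed.
5 colors suffice: color 1 → {v2}; color 2 → {v4}; color 3 → {v1}; color 4 → {v5, v6}; color 5 → {v3}. Every edge joins two different colors.

5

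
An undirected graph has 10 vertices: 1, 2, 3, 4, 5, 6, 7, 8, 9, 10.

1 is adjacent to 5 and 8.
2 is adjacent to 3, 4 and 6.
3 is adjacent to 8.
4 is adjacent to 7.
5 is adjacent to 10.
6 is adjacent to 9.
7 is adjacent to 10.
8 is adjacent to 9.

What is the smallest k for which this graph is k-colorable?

3

The cycle 6-9-8-3-2-6 has odd length 5, so it cannot be 2-colored; at least 3 colors are needed.
3 colors suffice: color red → {2, 5, 7, 8}; color blue → {1, 3, 4, 6, 10}; color green → {9}. Each edge has distinct colors on its endpoints.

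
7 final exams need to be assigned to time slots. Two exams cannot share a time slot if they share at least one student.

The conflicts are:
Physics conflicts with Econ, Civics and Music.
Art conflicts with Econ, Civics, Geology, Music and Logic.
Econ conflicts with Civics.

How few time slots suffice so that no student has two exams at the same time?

Art, Econ, Civics are mutually in conflict, so at least 3 time slots are needed.
3 time slots suffice: time slot 1 → {Physics, Art}; time slot 2 → {Civics, Geology, Music, Logic}; time slot 3 → {Econ}. Each listed conflict is separated.

3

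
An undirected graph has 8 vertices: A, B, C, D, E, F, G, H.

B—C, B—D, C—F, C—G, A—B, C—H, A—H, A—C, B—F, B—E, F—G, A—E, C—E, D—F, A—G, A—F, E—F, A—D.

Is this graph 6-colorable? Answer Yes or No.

Yes

The chromatic number is 5. A, B, C, E, F are pairwise adjacent (a clique of size 5), so at least 5 colors are needed.
5 colors suffice: A=1, B=4, C=2, D=2, E=5, F=3, G=4, H=3.
Since 6 ≥ 5, a proper 6-coloring certainly exists.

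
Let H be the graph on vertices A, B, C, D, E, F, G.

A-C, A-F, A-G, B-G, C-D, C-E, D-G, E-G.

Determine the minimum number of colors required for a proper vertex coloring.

2

A and F are adjacent, so at least 2 colors are needed.
2 colors suffice: color 1 → {C, F, G}; color 2 → {A, B, D, E}. Every edge joins two different colors.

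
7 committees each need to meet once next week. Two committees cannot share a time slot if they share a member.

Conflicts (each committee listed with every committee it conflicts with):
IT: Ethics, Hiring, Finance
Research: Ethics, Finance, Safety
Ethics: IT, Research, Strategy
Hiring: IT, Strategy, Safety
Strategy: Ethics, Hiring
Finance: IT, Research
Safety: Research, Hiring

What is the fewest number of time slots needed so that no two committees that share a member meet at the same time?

The cycle Hiring-IT-Ethics-Research-Safety-Hiring has odd length 5, so it cannot be 2-colored; at least 3 time slots are needed.
3 time slots suffice: time slot 1 → {Ethics, Hiring, Finance}; time slot 2 → {IT, Research, Strategy}; time slot 3 → {Safety}. Each listed conflict is separated.

3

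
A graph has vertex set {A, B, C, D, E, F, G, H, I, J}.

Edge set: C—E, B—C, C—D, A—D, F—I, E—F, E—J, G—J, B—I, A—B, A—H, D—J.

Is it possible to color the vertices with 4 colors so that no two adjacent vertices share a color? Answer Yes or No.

Yes

The chromatic number is 3. The cycle E-F-I-B-C-E has odd length 5, so it cannot be 2-colored; at least 3 colors are needed.
One proper 3-coloring: A=2, B=1, C=2, D=3, E=3, F=1, G=2, H=1, I=2, J=1.
Since 4 ≥ 3, a proper 4-coloring certainly exists.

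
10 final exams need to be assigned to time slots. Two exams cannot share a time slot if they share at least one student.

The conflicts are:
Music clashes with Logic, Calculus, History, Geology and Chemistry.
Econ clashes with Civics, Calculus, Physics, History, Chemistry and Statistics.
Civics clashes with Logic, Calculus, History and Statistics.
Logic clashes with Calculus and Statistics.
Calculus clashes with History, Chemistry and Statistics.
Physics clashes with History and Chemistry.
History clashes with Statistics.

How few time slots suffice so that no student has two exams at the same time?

Econ, Civics, Calculus, History, Statistics pairwise conflict, so at least 5 time slots are needed.
5 time slots suffice: time slot 1 → {Calculus, Physics, Geology}; time slot 2 → {Music, Econ}; time slot 3 → {Logic, History, Chemistry}; time slot 4 → {Civics}; time slot 5 → {Statistics}. Each listed conflict is separated.

5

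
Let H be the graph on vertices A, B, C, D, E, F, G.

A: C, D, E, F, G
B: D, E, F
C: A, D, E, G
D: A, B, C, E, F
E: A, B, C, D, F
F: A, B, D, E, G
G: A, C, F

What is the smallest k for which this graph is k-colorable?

A, C, D, E are pairwise adjacent (a clique of size 4), so at least 4 colors are needed.
A valid assignment using 4 colors: A=1, B=1, C=2, D=3, E=4, F=2, G=3. Each edge has distinct colors on its endpoints.

4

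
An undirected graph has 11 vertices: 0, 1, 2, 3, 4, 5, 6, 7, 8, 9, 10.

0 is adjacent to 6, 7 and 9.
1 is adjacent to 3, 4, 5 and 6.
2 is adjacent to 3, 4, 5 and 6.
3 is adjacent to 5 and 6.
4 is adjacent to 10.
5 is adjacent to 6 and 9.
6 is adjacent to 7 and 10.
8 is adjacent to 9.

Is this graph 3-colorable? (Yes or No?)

No

1, 3, 5, 6 are pairwise adjacent (a clique of size 4), so at least 4 colors are needed.
So 3 colors are not enough.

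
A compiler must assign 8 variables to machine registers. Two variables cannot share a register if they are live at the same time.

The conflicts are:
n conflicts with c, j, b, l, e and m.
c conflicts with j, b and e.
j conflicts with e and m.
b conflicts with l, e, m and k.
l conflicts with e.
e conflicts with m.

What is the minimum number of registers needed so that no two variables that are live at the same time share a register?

4

n, b, l, e all conflict with each other, so at least 4 registers are needed.
4 registers suffice: n=2, c=4, j=1, b=1, l=4, e=3, m=4, k=2. No two conflicting variables share a register.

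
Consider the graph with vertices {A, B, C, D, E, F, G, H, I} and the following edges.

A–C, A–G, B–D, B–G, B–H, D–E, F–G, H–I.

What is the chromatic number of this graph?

D and E are adjacent, so at least 2 colors are needed.
2 colors suffice: color 1 → {A, B, E, F, I}; color 2 → {C, D, G, H}. No two adjacent vertices share a color.

2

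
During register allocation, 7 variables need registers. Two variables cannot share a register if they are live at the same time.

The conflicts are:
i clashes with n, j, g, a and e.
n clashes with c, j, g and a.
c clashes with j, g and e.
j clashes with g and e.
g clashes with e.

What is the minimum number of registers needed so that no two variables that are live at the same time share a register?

4

n, c, j, g pairwise conflict, so at least 4 registers are needed.
Using 4 registers: i=4, n=1, c=4, j=3, g=2, a=2, e=1. No two conflicting variables share a register.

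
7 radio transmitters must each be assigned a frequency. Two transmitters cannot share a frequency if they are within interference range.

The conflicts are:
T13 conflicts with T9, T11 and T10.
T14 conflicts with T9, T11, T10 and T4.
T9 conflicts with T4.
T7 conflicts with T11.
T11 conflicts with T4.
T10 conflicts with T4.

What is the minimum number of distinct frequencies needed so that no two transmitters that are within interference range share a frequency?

3

T14, T10, T4 pairwise conflict, so at least 3 frequencies are needed.
A valid assignment using 3 frequencies: T13=1, T14=2, T9=3, T7=1, T11=3, T10=3, T4=1. No two conflicting transmitters share a frequency.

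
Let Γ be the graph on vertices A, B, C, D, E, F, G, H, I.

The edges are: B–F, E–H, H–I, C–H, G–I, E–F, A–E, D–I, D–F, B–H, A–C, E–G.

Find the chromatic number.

The cycle D-I-G-E-F-D has odd length 5, so it cannot be 2-colored; at least 3 colors are needed.
3 colors suffice: color 1 → {A, F, G, H}; color 2 → {B, C, E, I}; color 3 → {D}. No two adjacent vertices share a color.

3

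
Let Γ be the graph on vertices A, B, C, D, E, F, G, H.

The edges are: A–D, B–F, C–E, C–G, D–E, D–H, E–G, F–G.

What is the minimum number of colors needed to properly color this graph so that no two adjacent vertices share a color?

3

C, E, G are mutually adjacent, so at least 3 colors are needed.
3 colors suffice: color 1 → {B, D, G}; color 2 → {A, E, F, H}; color 3 → {C}. Every edge joins two different colors.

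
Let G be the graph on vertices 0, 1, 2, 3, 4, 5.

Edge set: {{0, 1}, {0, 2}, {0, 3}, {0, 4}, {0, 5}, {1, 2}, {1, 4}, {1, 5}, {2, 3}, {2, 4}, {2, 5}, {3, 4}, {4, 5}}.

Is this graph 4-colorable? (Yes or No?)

0, 1, 2, 4, 5 form a clique, so at least 5 colors are needed.
So 4 colors are not enough.

No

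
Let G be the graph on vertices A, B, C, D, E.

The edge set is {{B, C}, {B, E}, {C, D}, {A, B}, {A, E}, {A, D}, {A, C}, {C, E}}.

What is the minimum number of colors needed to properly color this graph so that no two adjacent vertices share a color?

A, B, C, E form a clique, so at least 4 colors are needed.
4 colors suffice: color red → {C}; color blue → {A}; color green → {B, D}; color yellow → {E}. Each edge has distinct colors on its endpoints.

4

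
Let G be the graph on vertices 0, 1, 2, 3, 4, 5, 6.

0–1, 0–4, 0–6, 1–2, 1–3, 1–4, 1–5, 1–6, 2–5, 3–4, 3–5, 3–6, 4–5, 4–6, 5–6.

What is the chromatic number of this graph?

1, 3, 4, 5, 6 are mutually adjacent (a clique of size 5), so at least 5 colors are needed.
5 colors suffice: color red → {1}; color blue → {2, 6}; color green → {0, 5}; color yellow → {4}; color purple → {3}. Every edge joins two different colors.

5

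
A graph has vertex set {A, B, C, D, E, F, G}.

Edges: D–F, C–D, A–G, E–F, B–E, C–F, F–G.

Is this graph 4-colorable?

The chromatic number is 3. C, D, F form a triangle, so at least 3 colors are needed.
One proper 3-coloring: A=1, B=1, C=2, D=3, E=2, F=1, G=2.
Since 4 ≥ 3, a proper 4-coloring certainly exists.

Yes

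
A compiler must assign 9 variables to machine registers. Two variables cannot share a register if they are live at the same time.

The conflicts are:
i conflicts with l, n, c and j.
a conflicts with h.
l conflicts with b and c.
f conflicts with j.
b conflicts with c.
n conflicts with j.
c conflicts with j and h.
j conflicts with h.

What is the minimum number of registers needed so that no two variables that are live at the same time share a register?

i, n, j pairwise conflict, so at least 3 registers are needed.
3 registers suffice: register 1 → {a, f, n, c}; register 2 → {l, j}; register 3 → {i, b, h}. Each listed conflict is separated.

3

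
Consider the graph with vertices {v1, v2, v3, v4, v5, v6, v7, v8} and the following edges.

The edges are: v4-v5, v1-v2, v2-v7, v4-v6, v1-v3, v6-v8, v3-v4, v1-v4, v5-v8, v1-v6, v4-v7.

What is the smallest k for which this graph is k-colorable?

3

v1, v4, v6 are mutually adjacent, so at least 3 colors are needed.
One proper 3-coloring: v1=2, v2=1, v3=3, v4=1, v5=2, v6=3, v7=2, v8=1. No two adjacent vertices share a color.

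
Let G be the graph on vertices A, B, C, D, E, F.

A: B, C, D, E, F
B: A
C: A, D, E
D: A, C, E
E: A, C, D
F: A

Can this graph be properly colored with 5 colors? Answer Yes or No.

The chromatic number is 4. A, C, D, E are mutually adjacent (a clique of size 4), so at least 4 colors are needed.
One proper 4-coloring: A=red, B=blue, C=blue, D=green, E=yellow, F=blue.
Since 5 ≥ 4, a proper 5-coloring certainly exists.

Yes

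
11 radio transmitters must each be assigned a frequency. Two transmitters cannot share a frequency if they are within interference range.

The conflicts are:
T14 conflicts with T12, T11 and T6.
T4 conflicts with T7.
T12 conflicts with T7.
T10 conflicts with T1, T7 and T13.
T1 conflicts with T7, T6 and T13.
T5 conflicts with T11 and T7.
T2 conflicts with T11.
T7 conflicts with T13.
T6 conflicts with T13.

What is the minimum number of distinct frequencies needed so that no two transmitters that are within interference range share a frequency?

T10, T1, T7, T13 all conflict with each other, so at least 4 frequencies are needed.
4 frequencies suffice: T14=1, T4=2, T12=2, T10=4, T1=2, T5=3, T2=1, T11=2, T7=1, T6=4, T13=3. No two conflicting transmitters share a frequency.

4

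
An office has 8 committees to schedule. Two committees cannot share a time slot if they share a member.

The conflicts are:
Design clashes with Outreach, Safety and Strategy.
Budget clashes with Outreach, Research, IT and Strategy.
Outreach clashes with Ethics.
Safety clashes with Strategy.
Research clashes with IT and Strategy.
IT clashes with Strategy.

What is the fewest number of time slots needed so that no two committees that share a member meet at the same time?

Budget, Research, IT, Strategy all conflict with each other, so at least 4 time slots are needed.
4 time slots suffice: Design=2, Budget=2, Outreach=1, Safety=3, Research=3, Ethics=2, IT=4, Strategy=1. No two conflicting committees share a time slot.

4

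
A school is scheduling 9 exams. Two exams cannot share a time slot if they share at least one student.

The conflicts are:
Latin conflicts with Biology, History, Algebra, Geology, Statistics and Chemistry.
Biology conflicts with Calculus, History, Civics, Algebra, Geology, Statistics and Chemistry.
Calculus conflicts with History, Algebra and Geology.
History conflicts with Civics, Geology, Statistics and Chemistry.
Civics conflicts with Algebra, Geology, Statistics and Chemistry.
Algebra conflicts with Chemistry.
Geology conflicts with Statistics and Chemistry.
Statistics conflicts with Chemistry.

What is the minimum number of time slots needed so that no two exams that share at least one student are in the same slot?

Latin, Biology, History, Geology, Statistics, Chemistry pairwise conflict, so at least 6 time slots are needed.
6 time slots suffice: time slot 1 → {Biology}; time slot 2 → {History, Algebra}; time slot 3 → {Geology}; time slot 4 → {Calculus, Chemistry}; time slot 5 → {Statistics}; time slot 6 → {Latin, Civics}. Every pair that conflicts lands in different time slots.

6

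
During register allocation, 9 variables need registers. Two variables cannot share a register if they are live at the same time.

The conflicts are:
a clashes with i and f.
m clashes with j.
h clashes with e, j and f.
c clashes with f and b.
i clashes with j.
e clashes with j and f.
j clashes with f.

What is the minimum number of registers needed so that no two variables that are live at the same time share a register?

h, e, j, f pairwise conflict, so at least 4 registers are needed.
A valid assignment using 4 registers: a=2, m=1, h=3, c=2, i=1, e=4, j=2, f=1, b=1. No two conflicting variables share a register.

4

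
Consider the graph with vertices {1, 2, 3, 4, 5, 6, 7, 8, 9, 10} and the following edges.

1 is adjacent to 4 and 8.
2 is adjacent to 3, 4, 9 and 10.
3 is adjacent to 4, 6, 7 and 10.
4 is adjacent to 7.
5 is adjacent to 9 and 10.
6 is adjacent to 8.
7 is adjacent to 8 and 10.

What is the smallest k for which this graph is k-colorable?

3

3, 4, 7 form a triangle, so at least 3 colors are needed.
3 colors suffice: color red → {3, 8, 9}; color blue → {4, 6, 10}; color green → {1, 2, 5, 7}. No two adjacent vertices share a color.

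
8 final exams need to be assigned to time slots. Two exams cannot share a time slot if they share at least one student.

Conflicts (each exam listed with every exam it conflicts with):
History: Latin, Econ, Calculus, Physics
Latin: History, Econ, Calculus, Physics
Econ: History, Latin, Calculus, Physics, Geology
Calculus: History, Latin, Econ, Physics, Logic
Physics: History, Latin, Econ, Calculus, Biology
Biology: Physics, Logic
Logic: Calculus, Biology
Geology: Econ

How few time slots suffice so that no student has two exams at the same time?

History, Latin, Econ, Calculus, Physics all conflict with each other, so at least 5 time slots are needed.
A valid assignment using 5 time slots: History=5, Latin=4, Econ=1, Calculus=2, Physics=3, Biology=1, Logic=3, Geology=2. Every pair that conflicts lands in different time slots.

5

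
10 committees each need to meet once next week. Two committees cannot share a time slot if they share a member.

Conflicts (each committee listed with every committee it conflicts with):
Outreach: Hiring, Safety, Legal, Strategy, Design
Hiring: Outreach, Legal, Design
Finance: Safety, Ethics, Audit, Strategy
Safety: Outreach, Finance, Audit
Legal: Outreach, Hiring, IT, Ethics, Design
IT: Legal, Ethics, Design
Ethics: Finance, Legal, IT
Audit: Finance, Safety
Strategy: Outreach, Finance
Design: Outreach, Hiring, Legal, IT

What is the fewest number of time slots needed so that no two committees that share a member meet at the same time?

4

Outreach, Hiring, Legal, Design are mutually in conflict, so at least 4 time slots are needed.
Using 4 time slots: Outreach=1, Hiring=4, Finance=1, Safety=2, Legal=2, IT=1, Ethics=3, Audit=3, Strategy=2, Design=3. No two conflicting committees share a time slot.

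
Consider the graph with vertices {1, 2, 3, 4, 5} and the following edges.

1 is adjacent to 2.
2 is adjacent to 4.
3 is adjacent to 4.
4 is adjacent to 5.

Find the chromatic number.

3 and 4 are adjacent, so at least 2 colors are needed.
2 colors suffice: color red → {1, 4}; color blue → {2, 3, 5}. No two adjacent vertices share a color.

2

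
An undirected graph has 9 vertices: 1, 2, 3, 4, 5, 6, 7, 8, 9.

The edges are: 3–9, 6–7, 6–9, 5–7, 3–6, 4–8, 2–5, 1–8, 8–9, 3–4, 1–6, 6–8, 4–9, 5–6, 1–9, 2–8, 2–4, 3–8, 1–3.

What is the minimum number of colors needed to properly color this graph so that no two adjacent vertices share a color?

5

1, 3, 6, 8, 9 are mutually adjacent (a clique of size 5), so at least 5 colors are needed.
5 colors suffice: color red → {5, 8}; color blue → {4, 6}; color green → {2, 3, 7}; color yellow → {9}; color purple → {1}. No two adjacent vertices share a color.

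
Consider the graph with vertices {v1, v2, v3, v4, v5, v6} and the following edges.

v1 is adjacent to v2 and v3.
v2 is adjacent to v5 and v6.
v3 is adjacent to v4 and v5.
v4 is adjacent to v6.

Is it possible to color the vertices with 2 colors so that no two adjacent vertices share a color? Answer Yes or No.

No

The cycle v1-v2-v6-v4-v3-v1 has odd length 5, so it cannot be 2-colored; at least 3 colors are needed.
So 2 colors are not enough.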